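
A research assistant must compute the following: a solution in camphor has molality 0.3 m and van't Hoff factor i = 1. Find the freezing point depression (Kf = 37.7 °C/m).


ΔTf = Kf × m × i
= 37.7 × 0.3 × 1
= 11.31 °C

11.31 °C


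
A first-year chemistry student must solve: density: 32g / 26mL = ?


ρ = mass/volume
= 32/26
= 1.231 g/mL

1.231 g/mL


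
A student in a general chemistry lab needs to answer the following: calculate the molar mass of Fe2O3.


M(Fe2O3) = 2×55.85 + 3×16.0
= 111.7 + 48.0
= 159.7 g/mol

159.7 g/mol


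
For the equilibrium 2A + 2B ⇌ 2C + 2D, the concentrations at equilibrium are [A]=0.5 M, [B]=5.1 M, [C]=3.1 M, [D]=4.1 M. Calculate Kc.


Kc = [C]^2[D]^2/([A]^2[B]^2)
= (3.1^2 × 4.1^2)/(0.5^2 × 5.1^2)
= 161.5441/6.5025
= 24.84

24.84


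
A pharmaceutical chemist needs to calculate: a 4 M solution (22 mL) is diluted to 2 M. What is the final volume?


C1V1 = C2V2
4 × 22 = 2 × V2
V2 = 88/2 = 44.0 mL

44.0 mL


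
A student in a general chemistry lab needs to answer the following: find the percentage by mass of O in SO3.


M(SO3) = 1×32.07 + 3×16.0 = 80.07 g/mol
Mass of O = 3 × 16.0 = 48.00 g/mol
% O = 48.00/80.07 × 100 = 59.95%

59.95%


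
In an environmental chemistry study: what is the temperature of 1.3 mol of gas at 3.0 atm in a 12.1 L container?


PV = nRT  (R = 0.08206 L·atm/(mol·K))
T = PV/(nR) = 3.0×12.1/(1.3×0.08206)
= 36.30/0.106678
= 340.28 K

340.28 K


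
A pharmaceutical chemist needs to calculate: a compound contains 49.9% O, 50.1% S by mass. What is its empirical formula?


Assume 100 g sample. Moles of each element:
  O: 49.9/16.0 = 3.119 mol
  S: 50.1/32.07 = 1.562 mol
Divide by smallest (1.562):
  O: 3.119/1.562 = 2.0
  S: 1.562/1.562 = 1.0
Empirical formula: SO2

SO2


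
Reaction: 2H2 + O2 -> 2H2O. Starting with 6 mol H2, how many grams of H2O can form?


Mole ratio H2O:H2 = 2:2
n(H2O) = 6 × 2/2 = 6.000 mol
mass = 6.000 × 18.02 = 108.12 g

108.12 g


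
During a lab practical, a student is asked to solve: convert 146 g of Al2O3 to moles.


M(Al2O3) = 101.96 g/mol
n = mass/M = 146/101.96 = 1.4319 mol

1.4319 mol


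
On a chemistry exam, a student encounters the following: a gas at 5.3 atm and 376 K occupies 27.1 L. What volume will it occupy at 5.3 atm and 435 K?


P1V1/T1 = P2V2/T2
V2 = P1V1T2/(T1P2)
= 5.3×27.1×435/(376×5.3)
= 31.352 L

31.352 L


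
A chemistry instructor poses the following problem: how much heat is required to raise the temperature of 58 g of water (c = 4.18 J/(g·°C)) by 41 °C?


q = mcΔT = 58 × 4.18 × 41
= 9940.04 J

9940.04 J


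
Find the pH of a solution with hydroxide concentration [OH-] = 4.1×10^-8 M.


pOH = -log10([OH-]) = -log10(4.1×10^-8)
= 8 - log10(4.1) = 7.39
pH = 14 - pOH = 14 - 7.39 = 6.61

6.61


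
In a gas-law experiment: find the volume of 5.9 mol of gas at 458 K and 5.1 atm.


PV = nRT  (R = 0.08206 L·atm/(mol·K))
V = nRT/P = 5.9×0.08206×458/5.1
= 43.479 L

43.479 L


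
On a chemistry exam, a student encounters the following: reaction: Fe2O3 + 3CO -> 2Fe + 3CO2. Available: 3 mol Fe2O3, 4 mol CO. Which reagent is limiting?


Mole ratio available / coefficient:
  Fe2O3: 3/1 = 3.000
  CO: 4/3 = 1.333
Smaller ratio is limiting.

CO


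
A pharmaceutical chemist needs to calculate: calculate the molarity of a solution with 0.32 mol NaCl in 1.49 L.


M = n/V = 0.32/1.49 = 0.215 mol/L

0.215 M


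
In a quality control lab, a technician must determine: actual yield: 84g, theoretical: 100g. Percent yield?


% yield = actual/theoretical × 100
= 84/100 × 100
= 84.0%

84.0%


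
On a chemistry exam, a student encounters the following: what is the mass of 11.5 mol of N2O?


M(N2O) = 44.02 g/mol
mass = n × M = 11.5 × 44.02 = 506.23 g

506.23 g


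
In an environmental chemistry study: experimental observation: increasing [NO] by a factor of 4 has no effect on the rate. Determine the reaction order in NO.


rate ∝ [NO]^n
rate ∝ [NO]^0
Order in NO: 0

0


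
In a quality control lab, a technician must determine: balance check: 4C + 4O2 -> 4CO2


Equation: 4C + 4O2 -> 4CO2
Check atoms: C: 4=4, O: 8=8
Balanced

Yes, balanced


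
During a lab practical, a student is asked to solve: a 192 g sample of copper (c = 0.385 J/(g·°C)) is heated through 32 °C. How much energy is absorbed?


q = mcΔT = 192 × 0.385 × 32
= 2365.44 J

2365.44 J


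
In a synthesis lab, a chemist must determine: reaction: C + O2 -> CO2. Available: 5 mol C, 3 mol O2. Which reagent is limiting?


Mole ratio available / coefficient:
  C: 5/1 = 5.000
  O2: 3/1 = 3.000
Smaller ratio is limiting.

O2


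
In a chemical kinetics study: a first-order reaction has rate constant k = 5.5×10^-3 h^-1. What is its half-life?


t½ = ln2/k = 0.693147/(5.5×10^-3 h^-1)
= 126.0 h

126.0 h


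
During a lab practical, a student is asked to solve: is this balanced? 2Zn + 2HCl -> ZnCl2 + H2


Equation: 2Zn + 2HCl -> ZnCl2 + H2
Check atoms: Cl: 2=2, H: 2=2, Zn: 2≠1
Not balanced

No, not balanced


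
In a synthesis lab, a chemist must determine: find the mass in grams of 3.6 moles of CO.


M(CO) = 28.01 g/mol
mass = n × M = 3.6 × 28.01 = 100.84 g

100.84 g


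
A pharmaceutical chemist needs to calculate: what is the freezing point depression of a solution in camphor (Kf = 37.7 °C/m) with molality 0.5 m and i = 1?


ΔTf = Kf × m × i
= 37.7 × 0.5 × 1
= 18.85 °C

18.85 °C


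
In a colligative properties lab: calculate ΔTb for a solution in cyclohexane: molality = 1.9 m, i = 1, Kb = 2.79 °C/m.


ΔTb = Kb × m × i
= 2.79 × 1.9 × 1
= 5.301 °C

5.301 °C


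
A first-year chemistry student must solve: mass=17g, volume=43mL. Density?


ρ = mass/volume
= 17/43
= 0.395 g/mL

0.395 g/mL


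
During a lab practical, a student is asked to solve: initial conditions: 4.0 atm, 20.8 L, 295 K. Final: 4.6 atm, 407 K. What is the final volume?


P1V1/T1 = P2V2/T2
V2 = P1V1T2/(T1P2)
= 4.0×20.8×407/(295×4.6)
= 24.954 L

24.954 L


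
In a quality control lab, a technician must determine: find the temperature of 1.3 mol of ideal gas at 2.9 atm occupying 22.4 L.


PV = nRT  (R = 0.08206 L·atm/(mol·K))
T = PV/(nR) = 2.9×22.4/(1.3×0.08206)
= 64.96/0.106678
= 608.94 K

608.94 K


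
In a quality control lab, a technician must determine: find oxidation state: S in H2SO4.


2(+1) + x + 4(-2) = 0, so x = +6
Oxidation number: +6

+6


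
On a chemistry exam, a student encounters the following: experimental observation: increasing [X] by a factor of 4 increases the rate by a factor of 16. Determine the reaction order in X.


rate ∝ [X]^n
4^n = 16 → n = 2
Order in X: 2

2


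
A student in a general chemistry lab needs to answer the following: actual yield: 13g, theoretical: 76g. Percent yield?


% yield = actual/theoretical × 100
= 13/76 × 100
= 17.11%

17.11%


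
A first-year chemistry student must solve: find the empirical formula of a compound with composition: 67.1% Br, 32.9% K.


Assume 100 g sample. Moles of each element:
  Br: 67.1/79.9 = 0.84 mol
  K: 32.9/39.1 = 0.841 mol
Divide by smallest (0.84):
  Br: 0.84/0.84 = 1.0
  K: 0.841/0.84 = 1.0
Empirical formula: KBr

KBr


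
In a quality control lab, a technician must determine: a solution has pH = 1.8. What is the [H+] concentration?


[H+] = 10^(-pH) = 10^(-1.8)
= 1.58×10^-2 M

1.58×10^-2 M


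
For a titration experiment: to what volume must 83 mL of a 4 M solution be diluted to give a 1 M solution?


C1V1 = C2V2
4 × 83 = 1 × V2
V2 = 332/1 = 332.0 mL

332.0 mL


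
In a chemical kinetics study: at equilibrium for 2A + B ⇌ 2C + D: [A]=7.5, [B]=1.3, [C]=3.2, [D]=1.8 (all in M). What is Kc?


Kc = [C]^2[D]/([A]^2[B])
= (3.2^2 × 1.8^1)/(7.5^2 × 1.3^1)
= 18.432/73.125
= 0.2521

0.2521


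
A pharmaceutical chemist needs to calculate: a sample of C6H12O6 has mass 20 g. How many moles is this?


M(C6H12O6) = 180.16 g/mol
n = mass/M = 20/180.16 = 0.111 mol

0.111 mol


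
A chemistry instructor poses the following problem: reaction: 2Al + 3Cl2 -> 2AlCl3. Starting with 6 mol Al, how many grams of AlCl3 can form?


Mole ratio AlCl3:Al = 2:2
n(AlCl3) = 6 × 2/2 = 6.000 mol
mass = 6.000 × 133.33 = 799.98 g

799.98 g


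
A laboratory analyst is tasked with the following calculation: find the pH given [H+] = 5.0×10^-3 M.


pH = -log10([H+]) = -log10(5.0×10^-3)
= 3 - log10(5.0)
= 3 - 0.7
= 2.3

2.3


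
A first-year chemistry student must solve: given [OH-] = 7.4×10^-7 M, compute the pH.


pOH = -log10([OH-]) = -log10(7.4×10^-7)
= 7 - log10(7.4) = 6.13
pH = 14 - pOH = 14 - 6.13 = 7.87

7.87


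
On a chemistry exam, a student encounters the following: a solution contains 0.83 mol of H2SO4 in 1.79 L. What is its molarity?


M = n/V = 0.83/1.79 = 0.464 mol/L

0.464 M


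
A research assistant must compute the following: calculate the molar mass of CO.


M(CO) = 1×12.01 + 1×16.0
= 12.01 + 16.0
= 28.01 g/mol

28.01 g/mol


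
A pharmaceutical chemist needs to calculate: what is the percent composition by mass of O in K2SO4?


M(K2SO4) = 2×39.1 + 1×32.07 + 4×16.0 = 174.27 g/mol
Mass of O = 4 × 16.0 = 64.00 g/mol
% O = 64.00/174.27 × 100 = 36.72%

36.72%


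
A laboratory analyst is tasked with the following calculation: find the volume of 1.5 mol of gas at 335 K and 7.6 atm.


PV = nRT  (R = 0.08206 L·atm/(mol·K))
V = nRT/P = 1.5×0.08206×335/7.6
= 5.426 L

5.426 L


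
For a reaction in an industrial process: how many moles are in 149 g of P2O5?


M(P2O5) = 141.94 g/mol
n = mass/M = 149/141.94 = 1.0497 mol

1.0497 mol


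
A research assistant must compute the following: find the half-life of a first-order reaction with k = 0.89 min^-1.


t½ = ln2/k = 0.693147/(0.89 min^-1)
= 0.7788 min

0.7788 min


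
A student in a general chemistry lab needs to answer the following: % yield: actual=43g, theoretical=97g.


% yield = actual/theoretical × 100
= 43/97 × 100
= 44.33%

44.33%


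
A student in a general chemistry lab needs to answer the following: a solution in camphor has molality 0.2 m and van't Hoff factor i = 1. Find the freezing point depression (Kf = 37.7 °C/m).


ΔTf = Kf × m × i
= 37.7 × 0.2 × 1
= 7.54 °C

7.54 °C


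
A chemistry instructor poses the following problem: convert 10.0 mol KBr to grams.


M(KBr) = 119.0 g/mol
mass = n × M = 10.0 × 119.0 = 1190.00 g

1190.00 g


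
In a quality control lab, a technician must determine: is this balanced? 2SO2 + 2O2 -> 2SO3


Equation: 2SO2 + 2O2 -> 2SO3
Check atoms: O: 8≠6, S: 2=2
Not balanced

No, not balanced


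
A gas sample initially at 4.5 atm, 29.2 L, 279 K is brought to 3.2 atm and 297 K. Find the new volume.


P1V1/T1 = P2V2/T2
V2 = P1V1T2/(T1P2)
= 4.5×29.2×297/(279×3.2)
= 43.712 L

43.712 L


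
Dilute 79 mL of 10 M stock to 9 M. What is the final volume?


C1V1 = C2V2
10 × 79 = 9 × V2
V2 = 790/9 = 87.78 mL

87.78 mL


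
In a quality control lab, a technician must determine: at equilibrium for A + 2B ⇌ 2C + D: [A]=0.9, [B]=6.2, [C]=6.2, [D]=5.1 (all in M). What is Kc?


Kc = [C]^2[D]/([A][B]^2)
= (6.2^2 × 5.1^1)/(0.9^1 × 6.2^2)
= 196.044/34.596
= 5.667

5.667


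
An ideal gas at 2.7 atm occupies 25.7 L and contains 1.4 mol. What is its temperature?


PV = nRT  (R = 0.08206 L·atm/(mol·K))
T = PV/(nR) = 2.7×25.7/(1.4×0.08206)
= 69.39/0.114884
= 604.00 K

604.00 K


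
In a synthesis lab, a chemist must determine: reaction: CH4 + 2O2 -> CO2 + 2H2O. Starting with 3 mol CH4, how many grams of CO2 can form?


Mole ratio CO2:CH4 = 1:1
n(CO2) = 3 × 1/1 = 3.000 mol
mass = 3.000 × 44.01 = 132.03 g

132.03 g


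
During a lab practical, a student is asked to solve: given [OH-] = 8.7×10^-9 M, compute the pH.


pOH = -log10([OH-]) = -log10(8.7×10^-9)
= 9 - log10(8.7) = 8.06
pH = 14 - pOH = 14 - 8.06 = 5.94

5.94


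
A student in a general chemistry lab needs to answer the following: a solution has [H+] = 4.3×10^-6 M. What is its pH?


pH = -log10([H+]) = -log10(4.3×10^-6)
= 6 - log10(4.3)
= 6 - 0.63
= 5.37

5.37


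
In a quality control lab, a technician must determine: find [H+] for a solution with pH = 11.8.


[H+] = 10^(-pH) = 10^(-11.8)
= 1.58×10^-12 M

1.58×10^-12 M


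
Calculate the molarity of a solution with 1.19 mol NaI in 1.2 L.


M = n/V = 1.19/1.2 = 0.992 mol/L

0.992 M


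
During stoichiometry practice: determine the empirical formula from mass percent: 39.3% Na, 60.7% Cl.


Assume 100 g sample. Moles of each element:
  Na: 39.3/22.99 = 1.709 mol
  Cl: 60.7/35.45 = 1.712 mol
Divide by smallest (1.709):
  Na: 1.709/1.709 = 1.0
  Cl: 1.712/1.709 = 1.0
Empirical formula: NaCl

NaCl


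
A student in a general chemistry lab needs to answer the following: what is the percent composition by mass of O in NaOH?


M(NaOH) = 1×22.99 + 1×16.0 + 1×1.008 = 39.998 g/mol
Mass of O = 1 × 16.0 = 16.00 g/mol
% O = 16.00/39.998 × 100 = 40.00%

40.00%


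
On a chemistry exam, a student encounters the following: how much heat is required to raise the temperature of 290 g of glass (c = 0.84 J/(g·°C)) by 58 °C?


q = mcΔT = 290 × 0.84 × 58
= 14128.80 J

14128.80 J


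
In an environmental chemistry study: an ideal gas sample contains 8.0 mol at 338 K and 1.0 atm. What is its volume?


PV = nRT  (R = 0.08206 L·atm/(mol·K))
V = nRT/P = 8.0×0.08206×338/1.0
= 221.89 L

221.89 L


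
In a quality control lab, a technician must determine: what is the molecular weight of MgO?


M(MgO) = 1×24.31 + 1×16.0
= 24.31 + 16.0
= 40.31 g/mol

40.31 g/mol


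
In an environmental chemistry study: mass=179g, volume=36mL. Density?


ρ = mass/volume
= 179/36
= 4.972 g/mL

4.972 g/mL


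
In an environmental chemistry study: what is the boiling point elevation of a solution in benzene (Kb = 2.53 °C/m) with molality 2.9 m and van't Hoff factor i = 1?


ΔTb = Kb × m × i
= 2.53 × 2.9 × 1
= 7.337 °C

7.337 °C


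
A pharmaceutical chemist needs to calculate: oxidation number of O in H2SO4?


O is usually -2
Oxidation number: -2

-2


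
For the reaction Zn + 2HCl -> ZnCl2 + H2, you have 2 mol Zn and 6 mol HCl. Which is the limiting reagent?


Mole ratio available / coefficient:
  Zn: 2/1 = 2.000
  HCl: 6/2 = 3.000
Smaller ratio is limiting.

Zn


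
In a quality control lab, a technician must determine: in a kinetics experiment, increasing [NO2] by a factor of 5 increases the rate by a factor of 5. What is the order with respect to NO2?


rate ∝ [NO2]^n
5^n = 5 → n = 1
Order in NO2: 1

1


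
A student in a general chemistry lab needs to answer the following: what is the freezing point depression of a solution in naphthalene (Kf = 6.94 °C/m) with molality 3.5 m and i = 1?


ΔTf = Kf × m × i
= 6.94 × 3.5 × 1
= 24.29 °C

24.29 °C


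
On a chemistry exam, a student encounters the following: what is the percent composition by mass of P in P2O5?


M(P2O5) = 2×30.97 + 5×16.0 = 141.94 g/mol
Mass of P = 2 × 30.97 = 61.94 g/mol
% P = 61.94/141.94 × 100 = 43.64%

43.64%


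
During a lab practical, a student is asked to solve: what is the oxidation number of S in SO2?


x + 2(-2) = 0, so x = +4
Oxidation number: +4

+4


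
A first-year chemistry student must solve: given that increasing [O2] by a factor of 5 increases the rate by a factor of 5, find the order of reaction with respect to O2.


rate ∝ [O2]^n
5^n = 5 → n = 1
Order in O2: 1

1


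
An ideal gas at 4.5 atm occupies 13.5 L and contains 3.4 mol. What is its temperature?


PV = nRT  (R = 0.08206 L·atm/(mol·K))
T = PV/(nR) = 4.5×13.5/(3.4×0.08206)
= 60.75/0.279004
= 217.74 K

217.74 K


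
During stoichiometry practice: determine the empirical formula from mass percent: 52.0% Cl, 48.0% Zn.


Assume 100 g sample. Moles of each element:
  Cl: 52.0/35.45 = 1.467 mol
  Zn: 48.0/65.38 = 0.734 mol
Divide by smallest (0.734):
  Cl: 1.467/0.734 = 2.0
  Zn: 0.734/0.734 = 1.0
Empirical formula: ZnCl2

ZnCl2


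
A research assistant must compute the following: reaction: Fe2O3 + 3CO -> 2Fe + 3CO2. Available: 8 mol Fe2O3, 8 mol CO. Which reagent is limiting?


Mole ratio available / coefficient:
  Fe2O3: 8/1 = 8.000
  CO: 8/3 = 2.667
Smaller ratio is limiting.

CO


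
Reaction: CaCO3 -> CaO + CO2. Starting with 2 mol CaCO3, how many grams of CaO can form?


Mole ratio CaO:CaCO3 = 1:1
n(CaO) = 2 × 1/1 = 2.000 mol
mass = 2.000 × 56.08 = 112.16 g

112.16 g


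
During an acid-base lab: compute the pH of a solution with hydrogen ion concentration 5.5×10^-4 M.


pH = -log10([H+]) = -log10(5.5×10^-4)
= 4 - log10(5.5)
= 4 - 0.74
= 3.26

3.26


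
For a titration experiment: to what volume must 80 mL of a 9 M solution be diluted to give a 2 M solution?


C1V1 = C2V2
9 × 80 = 2 × V2
V2 = 720/2 = 360.0 mL

360.0 mL


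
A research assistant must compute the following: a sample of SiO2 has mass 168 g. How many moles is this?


M(SiO2) = 60.09 g/mol
n = mass/M = 168/60.09 = 2.7958 mol

2.7958 mol


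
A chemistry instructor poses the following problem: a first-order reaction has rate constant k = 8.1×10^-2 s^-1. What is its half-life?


t½ = ln2/k = 0.693147/(8.1×10^-2 s^-1)
= 8.557 s

8.557 s


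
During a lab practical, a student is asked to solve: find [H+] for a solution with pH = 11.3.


[H+] = 10^(-pH) = 10^(-11.3)
= 5.01×10^-12 M

5.01×10^-12 M


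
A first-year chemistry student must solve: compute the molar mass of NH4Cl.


M(NH4Cl) = 1×14.01 + 4×1.008 + 1×35.45
= 14.01 + 4.03 + 35.45
= 53.49 g/mol

53.49 g/mol


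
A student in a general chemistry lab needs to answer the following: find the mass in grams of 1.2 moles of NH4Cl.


M(NH4Cl) = 53.49 g/mol
mass = n × M = 1.2 × 53.49 = 64.19 g

64.19 g


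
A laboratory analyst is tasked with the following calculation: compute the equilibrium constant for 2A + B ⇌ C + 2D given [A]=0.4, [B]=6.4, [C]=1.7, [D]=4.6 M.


Kc = [C][D]^2/([A]^2[B])
= (1.7^1 × 4.6^2)/(0.4^2 × 6.4^1)
= 35.972/1.024
= 35.13

35.13


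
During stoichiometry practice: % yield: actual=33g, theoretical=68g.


% yield = actual/theoretical × 100
= 33/68 × 100
= 48.53%

48.53%


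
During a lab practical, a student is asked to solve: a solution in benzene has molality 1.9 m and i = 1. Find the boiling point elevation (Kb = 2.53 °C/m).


ΔTb = Kb × m × i
= 2.53 × 1.9 × 1
= 4.807 °C

4.807 °C


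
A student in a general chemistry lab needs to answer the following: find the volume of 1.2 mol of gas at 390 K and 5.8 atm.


PV = nRT  (R = 0.08206 L·atm/(mol·K))
V = nRT/P = 1.2×0.08206×390/5.8
= 6.621 L

6.621 L


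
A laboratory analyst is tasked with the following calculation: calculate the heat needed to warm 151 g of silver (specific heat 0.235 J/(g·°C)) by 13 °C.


q = mcΔT = 151 × 0.235 × 13
= 461.31 J

461.31 J


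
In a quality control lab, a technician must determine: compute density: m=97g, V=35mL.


ρ = mass/volume
= 97/35
= 2.771 g/mL

2.771 g/mL


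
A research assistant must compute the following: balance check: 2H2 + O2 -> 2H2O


Equation: 2H2 + O2 -> 2H2O
Check atoms: H: 4=4, O: 2=2
Balanced

Yes, balanced


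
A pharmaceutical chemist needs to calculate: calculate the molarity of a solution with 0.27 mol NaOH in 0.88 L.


M = n/V = 0.27/0.88 = 0.307 mol/L

0.307 M


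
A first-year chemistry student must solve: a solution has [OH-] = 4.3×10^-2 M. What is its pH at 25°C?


pOH = -log10([OH-]) = -log10(4.3×10^-2)
= 2 - log10(4.3) = 1.37
pH = 14 - pOH = 14 - 1.37 = 12.63

12.63


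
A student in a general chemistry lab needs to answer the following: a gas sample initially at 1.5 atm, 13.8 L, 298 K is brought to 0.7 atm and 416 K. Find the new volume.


P1V1/T1 = P2V2/T2
V2 = P1V1T2/(T1P2)
= 1.5×13.8×416/(298×0.7)
= 41.281 L

41.281 L


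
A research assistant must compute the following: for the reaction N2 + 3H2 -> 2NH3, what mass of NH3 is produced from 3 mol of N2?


Mole ratio NH3:N2 = 2:1
n(NH3) = 3 × 2/1 = 6.000 mol
mass = 6.000 × 17.03 = 102.18 g

102.18 g


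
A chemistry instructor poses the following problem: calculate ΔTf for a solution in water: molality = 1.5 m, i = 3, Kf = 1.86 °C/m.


ΔTf = Kf × m × i
= 1.86 × 1.5 × 3
= 8.37 °C

8.37 °C


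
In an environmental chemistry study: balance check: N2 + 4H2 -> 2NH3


Equation: N2 + 4H2 -> 2NH3
Check atoms: H: 8≠6, N: 2=2
Not balanced

No, not balanced


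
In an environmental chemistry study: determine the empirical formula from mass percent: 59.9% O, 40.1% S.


Assume 100 g sample. Moles of each element:
  O: 59.9/16.0 = 3.744 mol
  S: 40.1/32.07 = 1.25 mol
Divide by smallest (1.25):
  O: 3.744/1.25 = 3.0
  S: 1.25/1.25 = 1.0
Empirical formula: SO3

SO3


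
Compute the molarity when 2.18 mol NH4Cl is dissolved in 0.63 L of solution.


M = n/V = 2.18/0.63 = 3.460 mol/L

3.460 M


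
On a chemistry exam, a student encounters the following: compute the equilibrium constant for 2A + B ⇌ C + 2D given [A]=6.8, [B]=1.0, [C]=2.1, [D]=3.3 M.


Kc = [C][D]^2/([A]^2[B])
= (2.1^1 × 3.3^2)/(6.8^2 × 1.0^1)
= 22.869/46.24
= 0.4946

0.4946


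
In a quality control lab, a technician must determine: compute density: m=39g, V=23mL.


ρ = mass/volume
= 39/23
= 1.696 g/mL

1.696 g/mL


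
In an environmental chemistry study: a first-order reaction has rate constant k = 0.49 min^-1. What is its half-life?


t½ = ln2/k = 0.693147/(0.49 min^-1)
= 1.415 min

1.415 min


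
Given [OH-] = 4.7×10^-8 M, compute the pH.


pOH = -log10([OH-]) = -log10(4.7×10^-8)
= 8 - log10(4.7) = 7.33
pH = 14 - pOH = 14 - 7.33 = 6.67

6.67


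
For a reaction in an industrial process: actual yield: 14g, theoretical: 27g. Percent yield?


% yield = actual/theoretical × 100
= 14/27 × 100
= 51.85%

51.85%


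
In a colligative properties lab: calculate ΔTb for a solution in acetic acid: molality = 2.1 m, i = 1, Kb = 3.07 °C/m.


ΔTb = Kb × m × i
= 3.07 × 2.1 × 1
= 6.447 °C

6.447 °C


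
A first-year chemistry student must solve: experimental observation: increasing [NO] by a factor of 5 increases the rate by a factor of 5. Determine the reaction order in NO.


rate ∝ [NO]^n
5^n = 5 → n = 1
Order in NO: 1

1


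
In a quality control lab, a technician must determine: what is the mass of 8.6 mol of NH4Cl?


M(NH4Cl) = 53.49 g/mol
mass = n × M = 8.6 × 53.49 = 460.01 g

460.01 g


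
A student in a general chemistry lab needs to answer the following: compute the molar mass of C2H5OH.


M(C2H5OH) = 2×12.01 + 6×1.008 + 1×16.0
= 24.02 + 6.05 + 16.0
= 46.07 g/mol

46.07 g/mol


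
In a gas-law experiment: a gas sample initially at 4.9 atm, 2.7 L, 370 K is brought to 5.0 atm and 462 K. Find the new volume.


P1V1/T1 = P2V2/T2
V2 = P1V1T2/(T1P2)
= 4.9×2.7×462/(370×5.0)
= 3.304 L

3.304 L


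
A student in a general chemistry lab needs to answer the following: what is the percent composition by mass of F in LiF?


M(LiF) = 1×6.94 + 1×19.0 = 25.94 g/mol
Mass of F = 1 × 19.0 = 19.00 g/mol
% F = 19.00/25.94 × 100 = 73.25%

73.25%


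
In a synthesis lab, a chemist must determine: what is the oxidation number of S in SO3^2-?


x + 3(-2) = -2, so x = +4
Oxidation number: +4

+4


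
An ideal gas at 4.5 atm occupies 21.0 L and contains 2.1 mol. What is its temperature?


PV = nRT  (R = 0.08206 L·atm/(mol·K))
T = PV/(nR) = 4.5×21.0/(2.1×0.08206)
= 94.50/0.172326
= 548.38 K

548.38 K


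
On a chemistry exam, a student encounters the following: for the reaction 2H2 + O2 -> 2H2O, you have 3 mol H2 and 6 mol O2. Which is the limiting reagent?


Mole ratio available / coefficient:
  H2: 3/2 = 1.500
  O2: 6/1 = 6.000
Smaller ratio is limiting.

H2


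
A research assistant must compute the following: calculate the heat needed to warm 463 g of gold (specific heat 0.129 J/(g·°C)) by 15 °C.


q = mcΔT = 463 × 0.129 × 15
= 895.91 J

895.91 J


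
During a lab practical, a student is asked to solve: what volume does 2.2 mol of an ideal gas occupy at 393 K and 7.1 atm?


PV = nRT  (R = 0.08206 L·atm/(mol·K))
V = nRT/P = 2.2×0.08206×393/7.1
= 9.993 L

9.993 L


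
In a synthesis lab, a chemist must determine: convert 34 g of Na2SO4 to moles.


M(Na2SO4) = 142.05 g/mol
n = mass/M = 34/142.05 = 0.2394 mol

0.2394 mol


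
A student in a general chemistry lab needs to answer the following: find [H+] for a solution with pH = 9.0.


[H+] = 10^(-pH) = 10^(-9.0)
= 1.0×10^-9 M

1.0×10^-9 M


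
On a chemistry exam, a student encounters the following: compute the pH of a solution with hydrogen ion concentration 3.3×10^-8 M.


pH = -log10([H+]) = -log10(3.3×10^-8)
= 8 - log10(3.3)
= 8 - 0.52
= 7.48

7.48


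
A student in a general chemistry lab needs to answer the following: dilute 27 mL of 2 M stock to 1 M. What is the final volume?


C1V1 = C2V2
2 × 27 = 1 × V2
V2 = 54/1 = 54.0 mL

54.0 mL


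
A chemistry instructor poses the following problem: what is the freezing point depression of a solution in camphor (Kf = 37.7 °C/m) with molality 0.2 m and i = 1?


ΔTf = Kf × m × i
= 37.7 × 0.2 × 1
= 7.54 °C

7.54 °C


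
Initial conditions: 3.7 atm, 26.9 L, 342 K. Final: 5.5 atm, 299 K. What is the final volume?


P1V1/T1 = P2V2/T2
V2 = P1V1T2/(T1P2)
= 3.7×26.9×299/(342×5.5)
= 15.821 L

15.821 L


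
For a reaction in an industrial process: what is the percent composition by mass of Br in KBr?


M(KBr) = 1×39.1 + 1×79.9 = 119.00 g/mol
Mass of Br = 1 × 79.9 = 79.90 g/mol
% Br = 79.90/119.00 × 100 = 67.14%

67.14%


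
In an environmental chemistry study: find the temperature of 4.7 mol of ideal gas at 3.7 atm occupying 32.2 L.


PV = nRT  (R = 0.08206 L·atm/(mol·K))
T = PV/(nR) = 3.7×32.2/(4.7×0.08206)
= 119.14/0.385682
= 308.91 K

308.91 K


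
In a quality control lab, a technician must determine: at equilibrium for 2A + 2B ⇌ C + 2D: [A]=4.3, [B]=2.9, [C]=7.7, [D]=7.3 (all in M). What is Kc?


Kc = [C][D]^2/([A]^2[B]^2)
= (7.7^1 × 7.3^2)/(4.3^2 × 2.9^2)
= 410.333/155.5009
= 2.639

2.639


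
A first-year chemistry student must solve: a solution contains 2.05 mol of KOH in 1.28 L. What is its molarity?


M = n/V = 2.05/1.28 = 1.602 mol/L

1.602 M


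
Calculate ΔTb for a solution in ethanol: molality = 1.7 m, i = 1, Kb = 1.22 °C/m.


ΔTb = Kb × m × i
= 1.22 × 1.7 × 1
= 2.074 °C

2.074 °C


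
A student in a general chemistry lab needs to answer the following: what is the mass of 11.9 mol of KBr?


M(KBr) = 119.0 g/mol
mass = n × M = 11.9 × 119.0 = 1416.10 g

1416.10 g


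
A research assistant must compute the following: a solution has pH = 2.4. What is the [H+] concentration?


[H+] = 10^(-pH) = 10^(-2.4)
= 3.98×10^-3 M

3.98×10^-3 M


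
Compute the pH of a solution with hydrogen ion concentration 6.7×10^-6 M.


pH = -log10([H+]) = -log10(6.7×10^-6)
= 6 - log10(6.7)
= 6 - 0.83
= 5.17

5.17


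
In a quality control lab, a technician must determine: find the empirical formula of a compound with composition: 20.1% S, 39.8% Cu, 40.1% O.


Assume 100 g sample. Moles of each element:
  S: 20.1/32.07 = 0.627 mol
  Cu: 39.8/63.55 = 0.626 mol
  O: 40.1/16.0 = 2.506 mol
Divide by smallest (0.626):
  S: 0.627/0.626 = 1.0
  Cu: 0.626/0.626 = 1.0
  O: 2.506/0.626 = 4.0
Empirical formula: CuSO4

CuSO4


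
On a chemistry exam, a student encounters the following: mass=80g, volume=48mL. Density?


ρ = mass/volume
= 80/48
= 1.667 g/mL

1.667 g/mL


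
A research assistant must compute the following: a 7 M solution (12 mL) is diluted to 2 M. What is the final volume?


C1V1 = C2V2
7 × 12 = 2 × V2
V2 = 84/2 = 42.0 mL

42.0 mL


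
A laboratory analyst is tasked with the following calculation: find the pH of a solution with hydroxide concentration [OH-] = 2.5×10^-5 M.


pOH = -log10([OH-]) = -log10(2.5×10^-5)
= 5 - log10(2.5) = 4.6
pH = 14 - pOH = 14 - 4.6 = 9.4

9.4


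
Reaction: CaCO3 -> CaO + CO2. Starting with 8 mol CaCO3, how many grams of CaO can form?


Mole ratio CaO:CaCO3 = 1:1
n(CaO) = 8 × 1/1 = 8.000 mol
mass = 8.000 × 56.08 = 448.64 g

448.64 g


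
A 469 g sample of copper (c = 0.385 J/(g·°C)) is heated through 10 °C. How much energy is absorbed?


q = mcΔT = 469 × 0.385 × 10
= 1805.65 J

1805.65 J


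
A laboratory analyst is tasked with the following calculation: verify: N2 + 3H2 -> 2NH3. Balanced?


Equation: N2 + 3H2 -> 2NH3
Check atoms: H: 6=6, N: 2=2
Balanced

Yes, balanced


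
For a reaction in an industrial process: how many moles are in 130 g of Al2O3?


M(Al2O3) = 101.96 g/mol
n = mass/M = 130/101.96 = 1.275 mol

1.275 mol


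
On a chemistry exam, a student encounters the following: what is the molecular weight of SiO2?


M(SiO2) = 1×28.09 + 2×16.0
= 28.09 + 32.0
= 60.09 g/mol

60.09 g/mol


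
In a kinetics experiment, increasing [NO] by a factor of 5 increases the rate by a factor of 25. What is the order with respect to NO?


rate ∝ [NO]^n
5^n = 25 → n = 2
Order in NO: 2

2


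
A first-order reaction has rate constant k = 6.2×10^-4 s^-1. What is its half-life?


t½ = ln2/k = 0.693147/(6.2×10^-4 s^-1)
= 1118 s

1118 s


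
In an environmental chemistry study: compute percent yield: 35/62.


% yield = actual/theoretical × 100
= 35/62 × 100
= 56.45%

56.45%


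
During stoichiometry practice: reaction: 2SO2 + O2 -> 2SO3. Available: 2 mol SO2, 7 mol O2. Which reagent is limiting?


Mole ratio available / coefficient:
  SO2: 2/2 = 1.000
  O2: 7/1 = 7.000
Smaller ratio is limiting.

SO2


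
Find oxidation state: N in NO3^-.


x + 3(-2) = -1, so x = +5
Oxidation number: +5

+5


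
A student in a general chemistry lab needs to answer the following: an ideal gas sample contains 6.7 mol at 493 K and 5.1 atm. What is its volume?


PV = nRT  (R = 0.08206 L·atm/(mol·K))
V = nRT/P = 6.7×0.08206×493/5.1
= 53.148 L

53.148 L


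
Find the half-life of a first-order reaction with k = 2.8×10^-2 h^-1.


t½ = ln2/k = 0.693147/(2.8×10^-2 h^-1)
= 24.76 h

24.76 h


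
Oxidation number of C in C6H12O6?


6x + 12(+1) + 6(-2) = 0, so x = +0
Oxidation number: +0

+0


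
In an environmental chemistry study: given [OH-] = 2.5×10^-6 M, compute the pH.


pOH = -log10([OH-]) = -log10(2.5×10^-6)
= 6 - log10(2.5) = 5.6
pH = 14 - pOH = 14 - 5.6 = 8.4

8.4


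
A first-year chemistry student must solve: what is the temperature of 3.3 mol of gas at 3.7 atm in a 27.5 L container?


PV = nRT  (R = 0.08206 L·atm/(mol·K))
T = PV/(nR) = 3.7×27.5/(3.3×0.08206)
= 101.75/0.270798
= 375.74 K

375.74 K


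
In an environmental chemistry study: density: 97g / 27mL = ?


ρ = mass/volume
= 97/27
= 3.593 g/mL

3.593 g/mL


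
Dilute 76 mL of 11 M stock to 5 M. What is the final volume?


C1V1 = C2V2
11 × 76 = 5 × V2
V2 = 836/5 = 167.2 mL

167.2 mL


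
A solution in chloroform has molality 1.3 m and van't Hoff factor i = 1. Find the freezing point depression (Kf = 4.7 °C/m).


ΔTf = Kf × m × i
= 4.7 × 1.3 × 1
= 6.11 °C

6.11 °C


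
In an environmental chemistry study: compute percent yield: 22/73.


% yield = actual/theoretical × 100
= 22/73 × 100
= 30.14%

30.14%


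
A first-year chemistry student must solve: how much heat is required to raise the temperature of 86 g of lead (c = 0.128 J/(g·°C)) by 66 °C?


q = mcΔT = 86 × 0.128 × 66
= 726.53 J

726.53 J


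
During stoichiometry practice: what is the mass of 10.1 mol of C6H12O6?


M(C6H12O6) = 180.16 g/mol
mass = n × M = 10.1 × 180.16 = 1819.62 g

1819.62 g


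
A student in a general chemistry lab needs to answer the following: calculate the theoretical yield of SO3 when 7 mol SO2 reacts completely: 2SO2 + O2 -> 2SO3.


Mole ratio SO3:SO2 = 2:2
n(SO3) = 7 × 2/2 = 7.000 mol
mass = 7.000 × 80.07 = 560.49 g

560.49 g


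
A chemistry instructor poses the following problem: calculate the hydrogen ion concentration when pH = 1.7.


[H+] = 10^(-pH) = 10^(-1.7)
= 2.0×10^-2 M

2.0×10^-2 M


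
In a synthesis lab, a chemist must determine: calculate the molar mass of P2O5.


M(P2O5) = 2×30.97 + 5×16.0
= 61.94 + 80.0
= 141.94 g/mol

141.94 g/mol


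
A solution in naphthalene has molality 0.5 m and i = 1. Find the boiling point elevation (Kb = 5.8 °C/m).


ΔTb = Kb × m × i
= 5.8 × 0.5 × 1
= 2.9 °C

2.9 °C


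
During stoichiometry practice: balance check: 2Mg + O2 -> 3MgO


Equation: 2Mg + O2 -> 3MgO
Check atoms: Mg: 2≠3, O: 2≠3
Not balanced

No, not balanced


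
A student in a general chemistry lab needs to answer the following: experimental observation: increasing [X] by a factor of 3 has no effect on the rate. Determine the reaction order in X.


rate ∝ [X]^n
rate ∝ [X]^0
Order in X: 0

0


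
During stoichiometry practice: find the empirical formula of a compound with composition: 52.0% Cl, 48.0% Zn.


Assume 100 g sample. Moles of each element:
  Cl: 52.0/35.45 = 1.467 mol
  Zn: 48.0/65.38 = 0.734 mol
Divide by smallest (0.734):
  Cl: 1.467/0.734 = 2.0
  Zn: 0.734/0.734 = 1.0
Empirical formula: ZnCl2

ZnCl2


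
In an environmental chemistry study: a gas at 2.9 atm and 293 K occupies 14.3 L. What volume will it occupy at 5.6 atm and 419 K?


P1V1/T1 = P2V2/T2
V2 = P1V1T2/(T1P2)
= 2.9×14.3×419/(293×5.6)
= 10.59 L

10.59 L


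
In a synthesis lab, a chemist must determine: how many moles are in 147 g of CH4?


M(CH4) = 16.04 g/mol
n = mass/M = 147/16.04 = 9.1646 mol

9.1646 mol


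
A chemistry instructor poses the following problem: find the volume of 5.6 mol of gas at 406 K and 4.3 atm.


PV = nRT  (R = 0.08206 L·atm/(mol·K))
V = nRT/P = 5.6×0.08206×406/4.3
= 43.389 L

43.389 L


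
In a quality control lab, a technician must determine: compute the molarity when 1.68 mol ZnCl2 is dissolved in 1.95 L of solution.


M = n/V = 1.68/1.95 = 0.862 mol/L

0.862 M


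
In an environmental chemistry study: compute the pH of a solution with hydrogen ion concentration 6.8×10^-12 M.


pH = -log10([H+]) = -log10(6.8×10^-12)
= 12 - log10(6.8)
= 12 - 0.83
= 11.17

11.17


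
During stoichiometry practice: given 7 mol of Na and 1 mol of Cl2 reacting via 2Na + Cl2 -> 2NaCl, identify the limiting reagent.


Mole ratio available / coefficient:
  Na: 7/2 = 3.500
  Cl2: 1/1 = 1.000
Smaller ratio is limiting.

Cl2


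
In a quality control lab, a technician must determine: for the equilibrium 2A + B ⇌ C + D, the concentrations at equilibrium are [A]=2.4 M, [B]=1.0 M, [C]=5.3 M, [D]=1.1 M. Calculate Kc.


Kc = [C][D]/([A]^2[B])
= (5.3^1 × 1.1^1)/(2.4^2 × 1.0^1)
= 5.83/5.76
= 1.012

1.012


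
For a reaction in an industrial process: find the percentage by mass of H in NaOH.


M(NaOH) = 1×22.99 + 1×16.0 + 1×1.008 = 39.998 g/mol
Mass of H = 1 × 1.008 = 1.008 g/mol
% H = 1.008/39.998 × 100 = 2.52%

2.52%


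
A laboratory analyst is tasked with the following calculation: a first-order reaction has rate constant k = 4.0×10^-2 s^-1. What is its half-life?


t½ = ln2/k = 0.693147/(4.0×10^-2 s^-1)
= 17.33 s

17.33 s


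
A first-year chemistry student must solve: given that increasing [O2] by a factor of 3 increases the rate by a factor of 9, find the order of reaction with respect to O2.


rate ∝ [O2]^n
3^n = 9 → n = 2
Order in O2: 2

2


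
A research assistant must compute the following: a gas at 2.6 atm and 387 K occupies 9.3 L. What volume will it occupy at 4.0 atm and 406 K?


P1V1/T1 = P2V2/T2
V2 = P1V1T2/(T1P2)
= 2.6×9.3×406/(387×4.0)
= 6.342 L

6.342 L


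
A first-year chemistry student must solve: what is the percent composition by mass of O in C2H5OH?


M(C2H5OH) = 2×12.01 + 6×1.008 + 1×16.0 = 46.068 g/mol
Mass of O = 1 × 16.0 = 16.00 g/mol
% O = 16.00/46.068 × 100 = 34.73%

34.73%


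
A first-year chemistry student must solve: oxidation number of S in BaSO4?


(+2) + x + 4(-2) = 0, so x = +6
Oxidation number: +6

+6


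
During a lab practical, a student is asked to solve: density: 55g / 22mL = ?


ρ = mass/volume
= 55/22
= 2.5 g/mL

2.5 g/mL


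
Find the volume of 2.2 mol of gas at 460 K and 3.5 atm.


PV = nRT  (R = 0.08206 L·atm/(mol·K))
V = nRT/P = 2.2×0.08206×460/3.5
= 23.727 L

23.727 L


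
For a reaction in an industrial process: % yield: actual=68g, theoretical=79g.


% yield = actual/theoretical × 100
= 68/79 × 100
= 86.08%

86.08%


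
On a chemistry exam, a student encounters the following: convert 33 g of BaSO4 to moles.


M(BaSO4) = 233.4 g/mol
n = mass/M = 33/233.4 = 0.1414 mol

0.1414 mol


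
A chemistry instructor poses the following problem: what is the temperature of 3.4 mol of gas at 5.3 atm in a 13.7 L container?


PV = nRT  (R = 0.08206 L·atm/(mol·K))
T = PV/(nR) = 5.3×13.7/(3.4×0.08206)
= 72.61/0.279004
= 260.25 K

260.25 K


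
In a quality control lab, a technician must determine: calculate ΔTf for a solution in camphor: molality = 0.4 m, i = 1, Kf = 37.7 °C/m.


ΔTf = Kf × m × i
= 37.7 × 0.4 × 1
= 15.08 °C

15.08 °C


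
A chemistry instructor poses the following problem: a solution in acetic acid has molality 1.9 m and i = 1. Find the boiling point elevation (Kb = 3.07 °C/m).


ΔTb = Kb × m × i
= 3.07 × 1.9 × 1
= 5.833 °C

5.833 °C


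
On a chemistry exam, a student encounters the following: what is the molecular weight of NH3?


M(NH3) = 1×14.01 + 3×1.008
= 14.01 + 3.02
= 17.03 g/mol

17.03 g/mol


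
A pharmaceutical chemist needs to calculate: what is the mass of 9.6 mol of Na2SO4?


M(Na2SO4) = 142.05 g/mol
mass = n × M = 9.6 × 142.05 = 1363.68 g

1363.68 g


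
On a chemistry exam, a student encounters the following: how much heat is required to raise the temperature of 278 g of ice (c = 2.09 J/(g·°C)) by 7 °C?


q = mcΔT = 278 × 2.09 × 7
= 4067.14 J

4067.14 J


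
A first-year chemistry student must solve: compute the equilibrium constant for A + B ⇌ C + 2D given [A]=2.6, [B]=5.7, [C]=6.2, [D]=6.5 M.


Kc = [C][D]^2/([A][B])
= (6.2^1 × 6.5^2)/(2.6^1 × 5.7^1)
= 261.95/14.82
= 17.68

17.68


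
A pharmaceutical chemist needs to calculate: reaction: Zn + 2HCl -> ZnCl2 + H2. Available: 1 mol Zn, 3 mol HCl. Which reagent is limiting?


Mole ratio available / coefficient:
  Zn: 1/1 = 1.000
  HCl: 3/2 = 1.500
Smaller ratio is limiting.

Zn


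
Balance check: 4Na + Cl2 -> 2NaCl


Equation: 4Na + Cl2 -> 2NaCl
Check atoms: Cl: 2=2, Na: 4≠2
Not balanced

No, not balanced


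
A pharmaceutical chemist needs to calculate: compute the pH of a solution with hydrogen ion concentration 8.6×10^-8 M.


pH = -log10([H+]) = -log10(8.6×10^-8)
= 8 - log10(8.6)
= 8 - 0.93
= 7.07

7.07


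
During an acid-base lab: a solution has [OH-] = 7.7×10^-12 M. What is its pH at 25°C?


pOH = -log10([OH-]) = -log10(7.7×10^-12)
= 12 - log10(7.7) = 11.11
pH = 14 - pOH = 14 - 11.11 = 2.89

2.89


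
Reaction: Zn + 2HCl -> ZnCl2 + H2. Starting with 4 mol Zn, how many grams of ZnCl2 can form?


Mole ratio ZnCl2:Zn = 1:1
n(ZnCl2) = 4 × 1/1 = 4.000 mol
mass = 4.000 × 136.28 = 545.12 g

545.12 g


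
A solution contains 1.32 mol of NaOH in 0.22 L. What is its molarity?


M = n/V = 1.32/0.22 = 6.000 mol/L

6.000 M


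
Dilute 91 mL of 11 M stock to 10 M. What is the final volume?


C1V1 = C2V2
11 × 91 = 10 × V2
V2 = 1001/10 = 100.1 mL

100.1 mL
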